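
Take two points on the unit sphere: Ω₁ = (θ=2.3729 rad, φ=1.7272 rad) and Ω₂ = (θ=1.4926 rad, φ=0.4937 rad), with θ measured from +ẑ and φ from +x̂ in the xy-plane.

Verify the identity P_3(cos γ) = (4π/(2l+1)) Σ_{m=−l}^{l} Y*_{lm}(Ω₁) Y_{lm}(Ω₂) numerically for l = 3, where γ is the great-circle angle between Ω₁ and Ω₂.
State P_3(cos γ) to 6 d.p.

-0.246825

Expand P_3 via completeness: Σ_{m} conj(Y_{3,m}) at Ω₁ times Y_{3,m} at Ω₂ —
  [-3]  conj(Y_{3,-3})(Ω₁) = +0.063388-0.125032i ; Y_{3,-3}(Ω₂) = +0.037032-0.411749i ; Δ = -0.049134-0.030730i
  [-2]  conj(Y_{3,-2})(Ω₁) = +0.337813+0.109257i ; Y_{3,-2}(Ω₂) = +0.043709-0.066223i ; Δ = +0.022001-0.017595i
  [-1]  conj(Y_{3,-1})(Ω₁) = -0.055418+0.351431i ; Y_{3,-1}(Ω₂) = -0.275062+0.148024i ; Δ = -0.036777-0.104868i
  [+0]  conj(Y_{3,0})(Ω₁) = +0.111722-0.000000i ; Y_{3,0}(Ω₂) = -0.086564+0.000000i ; Δ = -0.009671+0.000000i
  [+1]  conj(Y_{3,1})(Ω₁) = +0.055418+0.351431i ; Y_{3,1}(Ω₂) = +0.275062+0.148024i ; Δ = -0.036777+0.104868i
  [+2]  conj(Y_{3,2})(Ω₁) = +0.337813-0.109257i ; Y_{3,2}(Ω₂) = +0.043709+0.066223i ; Δ = +0.022001+0.017595i
  [+3]  conj(Y_{3,3})(Ω₁) = -0.063388-0.125032i ; Y_{3,3}(Ω₂) = -0.037032-0.411749i ; Δ = -0.049134+0.030730i
Accumulated sum -0.137492-0.000000i; after 4π/(2l+1) scaling, -0.246825-0.000000i ⇒ P_3 = -0.246825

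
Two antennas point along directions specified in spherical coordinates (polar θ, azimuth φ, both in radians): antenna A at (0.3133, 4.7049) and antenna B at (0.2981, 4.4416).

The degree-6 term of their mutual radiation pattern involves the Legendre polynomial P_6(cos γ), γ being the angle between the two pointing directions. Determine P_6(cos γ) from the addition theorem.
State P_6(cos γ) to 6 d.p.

Term-by-term m-sum for l=6 (normalisation 4π/13 = 0.966644):
  [-6]  conj(Y_{6,-6})(Ω₁) = -0.000414+0.000019i ; Y_{6,-6}(Ω₂) = +0.000017-0.000310i ; Δ = -0.000000+0.000000i
  [-5]  conj(Y_{6,-5})(Ω₁) = -0.000166-0.004424i ; Y_{6,-5}(Ω₂) = -0.003414+0.000752i ; Δ = +0.000004+0.000015i
  [-4]  conj(Y_{6,-4})(Ω₁) = +0.028814-0.000863i ; Y_{6,-4}(Ω₂) = +0.011259+0.021229i ; Δ = +0.000343+0.000602i
  [-3]  conj(Y_{6,-3})(Ω₁) = +0.002835+0.126143i ; Y_{6,-3}(Ω₂) = +0.080747-0.076506i ; Δ = +0.009879+0.009969i
  [-2]  conj(Y_{6,-2})(Ω₁) = -0.363107+0.005439i ; Y_{6,-2}(Ω₂) = -0.291424-0.175314i ; Δ = +0.106771+0.062073i
  [-1]  conj(Y_{6,-1})(Ω₁) = -0.004413-0.589223i ; Y_{6,-1}(Ω₂) = -0.159029+0.572855i ; Δ = +0.338241+0.091176i
  [+0]  conj(Y_{6,0})(Ω₁) = +0.206900-0.000000i ; Y_{6,0}(Ω₂) = +0.265237+0.000000i ; Δ = +0.054878+0.000000i
  [+1]  conj(Y_{6,1})(Ω₁) = +0.004413-0.589223i ; Y_{6,1}(Ω₂) = +0.159029+0.572855i ; Δ = +0.338241-0.091176i
  [+2]  conj(Y_{6,2})(Ω₁) = -0.363107-0.005439i ; Y_{6,2}(Ω₂) = -0.291424+0.175314i ; Δ = +0.106771-0.062073i
  [+3]  conj(Y_{6,3})(Ω₁) = -0.002835+0.126143i ; Y_{6,3}(Ω₂) = -0.080747-0.076506i ; Δ = +0.009879-0.009969i
  [+4]  conj(Y_{6,4})(Ω₁) = +0.028814+0.000863i ; Y_{6,4}(Ω₂) = +0.011259-0.021229i ; Δ = +0.000343-0.000602i
  [+5]  conj(Y_{6,5})(Ω₁) = +0.000166-0.004424i ; Y_{6,5}(Ω₂) = +0.003414+0.000752i ; Δ = +0.000004-0.000015i
  [+6]  conj(Y_{6,6})(Ω₁) = -0.000414-0.000019i ; Y_{6,6}(Ω₂) = +0.000017+0.000310i ; Δ = -0.000000-0.000000i
Accumulated sum +0.965354+0.000000i; after 4π/(2l+1) scaling, +0.933154+0.000000i ⇒ P_6 = 0.933154

0.933154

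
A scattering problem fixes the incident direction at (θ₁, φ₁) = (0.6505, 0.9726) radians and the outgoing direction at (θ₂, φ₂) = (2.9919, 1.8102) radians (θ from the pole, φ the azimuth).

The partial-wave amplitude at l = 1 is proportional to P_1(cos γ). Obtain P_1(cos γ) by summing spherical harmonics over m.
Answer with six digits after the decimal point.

-0.726440

Summing Y*_{l m}(θ₁,φ₁)·Y_{l m}(θ₂,φ₂) over m ∈ [−1, 1]; prefactor 4π/(2·1+1) = 4.188790:
  m=-1: Y*=0.11783 + 0.17289j  Y=-0.01222 - 0.05006j  product 0.00721 - 0.00801j
  m=+0: Y*=0.38882 + 0.00000j  Y=-0.48314 + 0.00000j  product -0.18785 + 0.00000j
  m=+1: Y*=-0.11783 + 0.17289j  Y=0.01222 - 0.05006j  product 0.00721 + 0.00801j
Σ over m = -0.17342 + 0.00000j; ×(4π/3) → -0.72644 + 0.00000j. Real part: -0.726440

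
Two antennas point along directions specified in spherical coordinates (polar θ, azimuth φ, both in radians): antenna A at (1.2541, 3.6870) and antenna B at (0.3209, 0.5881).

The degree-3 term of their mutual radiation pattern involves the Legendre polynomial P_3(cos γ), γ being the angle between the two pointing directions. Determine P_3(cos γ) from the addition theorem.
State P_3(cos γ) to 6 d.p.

Addition theorem: P_3(cos γ) = (4π/7) Σ_m Y*_{lm}(Ω₁) Y_{lm}(Ω₂), m = −3…3:
  [-3]  conj(Y_{3,-3})(Ω₁) = 0.02341 - 0.35726j ; Y_{3,-3}(Ω₂) = -0.00252 - 0.01285j ; Δ = -0.00465 + 0.00060j
  [-2]  conj(Y_{3,-2})(Ω₁) = 0.13271 + 0.25493j ; Y_{3,-2}(Ω₂) = 0.03709 - 0.08907j ; Δ = 0.02763 - 0.00236j
  [-1]  conj(Y_{3,-1})(Ω₁) = 0.13523 + 0.08206j ; Y_{3,-1}(Ω₂) = 0.29706 - 0.19808j ; Δ = 0.05643 - 0.00241j
  [+0]  conj(Y_{3,0})(Ω₁) = -0.29229 + 0.00000j ; Y_{3,0}(Ω₂) = 0.53209 + 0.00000j ; Δ = -0.15553 + 0.00000j
  [+1]  conj(Y_{3,1})(Ω₁) = -0.13523 + 0.08206j ; Y_{3,1}(Ω₂) = -0.29706 - 0.19808j ; Δ = 0.05643 + 0.00241j
  [+2]  conj(Y_{3,2})(Ω₁) = 0.13271 - 0.25493j ; Y_{3,2}(Ω₂) = 0.03709 + 0.08907j ; Δ = 0.02763 + 0.00236j
  [+3]  conj(Y_{3,3})(Ω₁) = -0.02341 - 0.35726j ; Y_{3,3}(Ω₂) = 0.00252 - 0.01285j ; Δ = -0.00465 - 0.00060j
Total Σ_m = 0.00328 - 0.00000j. Multiply by 1.795196: 0.00590 - 0.00000j. P_3(cos γ) = 0.005896

0.005896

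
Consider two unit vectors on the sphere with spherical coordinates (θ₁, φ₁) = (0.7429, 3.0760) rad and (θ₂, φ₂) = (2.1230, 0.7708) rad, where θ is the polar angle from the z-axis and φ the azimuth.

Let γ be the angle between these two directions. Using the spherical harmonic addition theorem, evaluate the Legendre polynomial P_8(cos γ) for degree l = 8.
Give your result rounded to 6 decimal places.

Term-by-term m-sum for l=8 (normalisation 4π/17 = 0.739198):
  [-8]  conj(Y_{8,-8})(Ω₁) = +0.019551-0.011318i ; Y_{8,-8}(Ω₂) = +0.141302+0.016577i ; Δ = +0.002950-0.001275i
  [-7]  conj(Y_{8,-7})(Ω₁) = -0.088200+0.043605i ; Y_{8,-7}(Ω₂) = -0.221353-0.271937i ; Δ = +0.031381+0.014333i
  [-6]  conj(Y_{8,-6})(Ω₁) = +0.237657-0.098680i ; Y_{8,-6}(Ω₂) = -0.039217+0.446593i ; Δ = +0.034749+0.110006i
  [-5]  conj(Y_{8,-5})(Ω₁) = -0.412431+0.140330i ; Y_{8,-5}(Ω₂) = +0.162804-0.140617i ; Δ = -0.047412+0.080841i
  [-4]  conj(Y_{8,-4})(Ω₁) = +0.411938-0.110631i ; Y_{8,-4}(Ω₂) = +0.218723+0.012786i ; Δ = +0.091515-0.018930i
  [-3]  conj(Y_{8,-3})(Ω₁) = -0.072654+0.014484i ; Y_{8,-3}(Ω₂) = -0.229452-0.250483i ; Δ = +0.020299+0.014875i
  [-2]  conj(Y_{8,-2})(Ω₁) = -0.344128+0.045405i ; Y_{8,-2}(Ω₂) = +0.001586-0.054301i ; Δ = +0.001920+0.018758i
  [-1]  conj(Y_{8,-1})(Ω₁) = +0.252084-0.016559i ; Y_{8,-1}(Ω₂) = -0.248093+0.240953i ; Δ = -0.058550+0.064848i
  [+0]  conj(Y_{8,0})(Ω₁) = +0.277422-0.000000i ; Y_{8,0}(Ω₂) = -0.003338+0.000000i ; Δ = -0.000926+0.000000i
  [+1]  conj(Y_{8,1})(Ω₁) = -0.252084-0.016559i ; Y_{8,1}(Ω₂) = +0.248093+0.240953i ; Δ = -0.058550-0.064848i
  [+2]  conj(Y_{8,2})(Ω₁) = -0.344128-0.045405i ; Y_{8,2}(Ω₂) = +0.001586+0.054301i ; Δ = +0.001920-0.018758i
  [+3]  conj(Y_{8,3})(Ω₁) = +0.072654+0.014484i ; Y_{8,3}(Ω₂) = +0.229452-0.250483i ; Δ = +0.020299-0.014875i
  [+4]  conj(Y_{8,4})(Ω₁) = +0.411938+0.110631i ; Y_{8,4}(Ω₂) = +0.218723-0.012786i ; Δ = +0.091515+0.018930i
  [+5]  conj(Y_{8,5})(Ω₁) = +0.412431+0.140330i ; Y_{8,5}(Ω₂) = -0.162804-0.140617i ; Δ = -0.047412-0.080841i
  [+6]  conj(Y_{8,6})(Ω₁) = +0.237657+0.098680i ; Y_{8,6}(Ω₂) = -0.039217-0.446593i ; Δ = +0.034749-0.110006i
  [+7]  conj(Y_{8,7})(Ω₁) = +0.088200+0.043605i ; Y_{8,7}(Ω₂) = +0.221353-0.271937i ; Δ = +0.031381-0.014333i
  [+8]  conj(Y_{8,8})(Ω₁) = +0.019551+0.011318i ; Y_{8,8}(Ω₂) = +0.141302-0.016577i ; Δ = +0.002950+0.001275i
Accumulated sum +0.152776-0.000000i; after 4π/(2l+1) scaling, +0.112932-0.000000i ⇒ P_8 = 0.112932

0.112932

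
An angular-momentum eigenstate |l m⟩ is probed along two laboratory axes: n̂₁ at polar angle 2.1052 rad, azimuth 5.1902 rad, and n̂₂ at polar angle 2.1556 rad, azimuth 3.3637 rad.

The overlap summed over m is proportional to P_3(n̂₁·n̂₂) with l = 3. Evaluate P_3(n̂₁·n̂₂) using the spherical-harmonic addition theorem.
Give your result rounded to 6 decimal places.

Addition theorem: P_3(cos γ) = (4π/7) Σ_m Y*_{lm}(Ω₁) Y_{lm}(Ω₂), m = −3…3:
  term(m=-3) = 0.04464 - 0.04630j   from Y*(Ω₁)=-0.26340 + 0.03641j, Y(Ω₂)=-0.19014 + 0.14950j
  term(m=-2) = -0.13186 - 0.07400j   from Y*(Ω₁)=0.22247 + 0.31482j, Y(Ω₂)=-0.35418 + 0.16857j
  term(m=-1) = -0.00295 + 0.01128j   from Y*(Ω₁)=0.03799 - 0.07337j, Y(Ω₂)=-0.13766 + 0.03109j
  term(m=+0) = 0.09844 + 0.00000j   from Y*(Ω₁)=0.32367 + 0.00000j, Y(Ω₂)=0.30412 + 0.00000j
  term(m=+1) = -0.00295 - 0.01128j   from Y*(Ω₁)=-0.03799 - 0.07337j, Y(Ω₂)=0.13766 + 0.03109j
  term(m=+2) = -0.13186 + 0.07400j   from Y*(Ω₁)=0.22247 - 0.31482j, Y(Ω₂)=-0.35418 - 0.16857j
  term(m=+3) = 0.04464 + 0.04630j   from Y*(Ω₁)=0.26340 + 0.03641j, Y(Ω₂)=0.19014 + 0.14950j
Σ over m = -0.08191 + 0.00000j; ×(4π/7) → -0.14704 + 0.00000j. Real part: -0.147039

-0.147039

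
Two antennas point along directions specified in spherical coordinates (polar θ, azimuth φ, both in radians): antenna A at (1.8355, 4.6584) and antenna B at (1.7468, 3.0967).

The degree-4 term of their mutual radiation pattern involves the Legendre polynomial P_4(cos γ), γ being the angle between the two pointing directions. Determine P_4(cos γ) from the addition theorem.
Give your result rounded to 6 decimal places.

0.363919

Expand P_4 via completeness: Σ_{m} conj(Y_{4,m}) at Ω₁ times Y_{4,m} at Ω₂ —
  m=-4: Y*=+0.375106-0.082290i  Y=+0.409128+0.074267i  product +0.159578-0.005809i
  m=-3: Y*=-0.047479-0.290574i  Y=+0.207268+0.028084i  product -0.001680-0.061560i
  m=-2: Y*=+0.161372-0.017493i  Y=-0.253650-0.022835i  product -0.041332+0.000752i
  m=-1: Y*=-0.016250-0.300704i  Y=-0.226937-0.010195i  product +0.000622+0.068406i
  m=+0: Y*=+0.117482-0.000000i  Y=+0.223539+0.000000i  product +0.026262+0.000000i
  m=+1: Y*=+0.016250-0.300704i  Y=+0.226937-0.010195i  product +0.000622-0.068406i
  m=+2: Y*=+0.161372+0.017493i  Y=-0.253650+0.022835i  product -0.041332-0.000752i
  m=+3: Y*=+0.047479-0.290574i  Y=-0.207268+0.028084i  product -0.001680+0.061560i
  m=+4: Y*=+0.375106+0.082290i  Y=+0.409128-0.074267i  product +0.159578+0.005809i
Accumulated sum +0.260638-0.000000i; after 4π/(2l+1) scaling, +0.363919-0.000000i ⇒ P_4 = 0.363919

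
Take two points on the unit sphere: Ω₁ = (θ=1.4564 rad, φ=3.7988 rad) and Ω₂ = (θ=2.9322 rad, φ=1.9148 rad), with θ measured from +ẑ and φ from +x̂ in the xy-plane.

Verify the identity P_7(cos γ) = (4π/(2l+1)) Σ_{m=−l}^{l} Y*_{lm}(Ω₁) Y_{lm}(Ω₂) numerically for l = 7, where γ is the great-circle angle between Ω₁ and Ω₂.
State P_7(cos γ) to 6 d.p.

0.284435

Expand P_7 via completeness: Σ_{m} conj(Y_{7,m}) at Ω₁ times Y_{7,m} at Ω₂ —
  m=-7: Y*=+0.053350+0.474616i  Y=+0.000006-0.000006i  product +0.000003+0.000002i
  m=-6: Y*=-0.142809-0.147528i  Y=-0.000070-0.000130i  product -0.000009+0.000029i
  m=-5: Y*=-0.291874-0.042455i  Y=-0.001611+0.000242i  product +0.000480-0.000002i
  m=-4: Y*=+0.201270-0.113313i  Y=-0.002448+0.012410i  product +0.000913+0.002775i
  m=-3: Y*=+0.091607-0.216173i  Y=+0.060351+0.036077i  product +0.013327-0.009741i
  m=-2: Y*=+0.060749+0.231733i  Y=+0.207718-0.170742i  product +0.052185+0.037763i
  m=-1: Y*=+0.166998+0.128863i  Y=-0.209466-0.584696i  product +0.040365-0.124636i
  m=+0: Y*=-0.241724-0.000000i  Y=-0.517069+0.000000i  product +0.124988+0.000000i
  m=+1: Y*=-0.166998+0.128863i  Y=+0.209466-0.584696i  product +0.040365+0.124636i
  m=+2: Y*=+0.060749-0.231733i  Y=+0.207718+0.170742i  product +0.052185-0.037763i
  m=+3: Y*=-0.091607-0.216173i  Y=-0.060351+0.036077i  product +0.013327+0.009741i
  m=+4: Y*=+0.201270+0.113313i  Y=-0.002448-0.012410i  product +0.000913-0.002775i
  m=+5: Y*=+0.291874-0.042455i  Y=+0.001611+0.000242i  product +0.000480+0.000002i
  m=+6: Y*=-0.142809+0.147528i  Y=-0.000070+0.000130i  product -0.000009-0.000029i
  m=+7: Y*=-0.053350+0.474616i  Y=-0.000006-0.000006i  product +0.000003-0.000002i
Total Σ_m = +0.339519+0.000000i. Multiply by 0.837758: +0.284435+0.000000i. P_7(cos γ) = 0.284435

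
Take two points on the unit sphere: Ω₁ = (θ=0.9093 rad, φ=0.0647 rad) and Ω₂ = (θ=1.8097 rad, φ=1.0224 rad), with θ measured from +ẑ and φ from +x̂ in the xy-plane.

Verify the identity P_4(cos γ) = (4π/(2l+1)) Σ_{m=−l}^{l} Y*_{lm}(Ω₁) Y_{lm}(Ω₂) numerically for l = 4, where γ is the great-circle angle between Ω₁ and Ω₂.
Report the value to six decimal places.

Expand P_4 via completeness: Σ_{m} conj(Y_{4,m}) at Ω₁ times Y_{4,m} at Ω₂ —
  m=-4: Y*=(0.165847, 0.043906)  Y=(-0.230031, 0.320320)  product (-0.052214, 0.043024)
  m=-3: Y*=(0.370672, 0.072865)  Y=(0.270914, 0.020191)  product (0.098949, 0.027224)
  m=-2: Y*=(0.339052, 0.044120)  Y=(0.087642, 0.170838)  product (0.022178, 0.061790)
  m=-1: Y*=(-0.082030, -0.005315)  Y=(0.147886, -0.242078)  product (-0.013418, 0.019072)
  m=+0: Y*=(-0.352984, -0.000000)  Y=(0.151255, 0.000000)  product (-0.053391, -0.000000)
  m=+1: Y*=(0.082030, -0.005315)  Y=(-0.147886, -0.242078)  product (-0.013418, -0.019072)
  m=+2: Y*=(0.339052, -0.044120)  Y=(0.087642, -0.170838)  product (0.022178, -0.061790)
  m=+3: Y*=(-0.370672, 0.072865)  Y=(-0.270914, 0.020191)  product (0.098949, -0.027224)
  m=+4: Y*=(0.165847, -0.043906)  Y=(-0.230031, -0.320320)  product (-0.052214, -0.043024)
Total Σ_m = (0.057600, 0.000000). Multiply by 1.396263: (0.080425, 0.000000). P_4(cos γ) = 0.080425

0.080425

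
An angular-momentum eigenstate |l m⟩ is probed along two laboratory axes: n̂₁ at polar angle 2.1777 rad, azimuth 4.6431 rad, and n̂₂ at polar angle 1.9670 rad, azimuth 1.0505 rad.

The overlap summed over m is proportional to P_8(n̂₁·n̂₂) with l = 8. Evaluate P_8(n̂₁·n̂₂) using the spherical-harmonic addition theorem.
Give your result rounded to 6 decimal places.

Term-by-term m-sum for l=8 (normalisation 4π/17 = 0.739198):
  term(m=-8) = (-0.025801, -0.012992)   from Y*(Ω₁)=(0.090831, -0.056229), Y(Ω₂)=(-0.141344, -0.230529)
  term(m=-7) = (0.134229, 0.002075)   from Y*(Ω₁)=(-0.138325, -0.262470), Y(Ω₂)=(-0.217121, 0.396982)
  term(m=-6) = (-0.116437, 0.054184)   from Y*(Ω₁)=(-0.410316, 0.181140), Y(Ω₂)=(0.286279, -0.005673)
  term(m=-5) = (-0.033086, 0.040561)   from Y*(Ω₁)=(0.110656, 0.306522), Y(Ω₂)=(0.082597, 0.137758)
  term(m=-4) = (-0.007236, 0.030459)   from Y*(Ω₁)=(-0.085908, 0.024439), Y(Ω₂)=(0.171231, -0.305842)
  term(m=-3) = (-0.000151, -0.000684)   from Y*(Ω₁)=(0.075828, 0.359520), Y(Ω₂)=(-0.001906, 0.000019)
  term(m=-2) = (-0.021358, -0.027026)   from Y*(Ω₁)=(0.102265, -0.014263), Y(Ω₂)=(-0.168711, -0.287808)
  term(m=-1) = (-0.019904, -0.009639)   from Y*(Ω₁)=(0.022328, 0.321728), Y(Ω₂)=(-0.034090, 0.059499)
  term(m=+0) = (-0.049806, 0.000000)   from Y*(Ω₁)=(0.154589, -0.000000), Y(Ω₂)=(-0.322185, 0.000000)
  term(m=+1) = (-0.019904, 0.009639)   from Y*(Ω₁)=(-0.022328, 0.321728), Y(Ω₂)=(0.034090, 0.059499)
  term(m=+2) = (-0.021358, 0.027026)   from Y*(Ω₁)=(0.102265, 0.014263), Y(Ω₂)=(-0.168711, 0.287808)
  term(m=+3) = (-0.000151, 0.000684)   from Y*(Ω₁)=(-0.075828, 0.359520), Y(Ω₂)=(0.001906, 0.000019)
  term(m=+4) = (-0.007236, -0.030459)   from Y*(Ω₁)=(-0.085908, -0.024439), Y(Ω₂)=(0.171231, 0.305842)
  term(m=+5) = (-0.033086, -0.040561)   from Y*(Ω₁)=(-0.110656, 0.306522), Y(Ω₂)=(-0.082597, 0.137758)
  term(m=+6) = (-0.116437, -0.054184)   from Y*(Ω₁)=(-0.410316, -0.181140), Y(Ω₂)=(0.286279, 0.005673)
  term(m=+7) = (0.134229, -0.002075)   from Y*(Ω₁)=(0.138325, -0.262470), Y(Ω₂)=(0.217121, 0.396982)
  term(m=+8) = (-0.025801, 0.012992)   from Y*(Ω₁)=(0.090831, 0.056229), Y(Ω₂)=(-0.141344, 0.230529)
Total Σ_m = (-0.229293, -0.000000). Multiply by 0.739198: (-0.169493, -0.000000). P_8(cos γ) = -0.169493

-0.169493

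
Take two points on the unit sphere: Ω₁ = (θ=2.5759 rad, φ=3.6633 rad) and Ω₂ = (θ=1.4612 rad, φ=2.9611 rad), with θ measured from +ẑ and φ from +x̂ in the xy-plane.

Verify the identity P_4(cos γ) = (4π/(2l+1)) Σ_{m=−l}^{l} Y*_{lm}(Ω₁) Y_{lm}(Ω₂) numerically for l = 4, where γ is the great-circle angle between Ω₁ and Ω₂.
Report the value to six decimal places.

Term-by-term m-sum for l=4 (normalisation 4π/9 = 1.396263):
  [-4]  conj(Y_{4,-4})(Ω₁) = (-0.018023, 0.031770) ; Y_{4,-4}(Ω₂) = (0.324224, 0.285499) ; Δ = (-0.014914, 0.005155)
  [-3]  conj(Y_{4,-3})(Ω₁) = (0.000923, 0.162717) ; Y_{4,-3}(Ω₂) = (-0.115221, -0.069298) ; Δ = (0.011170, -0.018812)
  [-2]  conj(Y_{4,-2})(Ω₁) = (0.192937, 0.331277) ; Y_{4,-2}(Ω₂) = (-0.283324, -0.106963) ; Δ = (-0.019229, -0.114496)
  [-1]  conj(Y_{4,-1})(Ω₁) = (0.369133, 0.212189) ; Y_{4,-1}(Ω₂) = (0.147559, 0.026926) ; Δ = (0.048756, 0.041250)
  [+0]  conj(Y_{4,0})(Ω₁) = (-0.063788, -0.000000) ; Y_{4,0}(Ω₂) = (0.279920, 0.000000) ; Δ = (-0.017855, -0.000000)
  [+1]  conj(Y_{4,1})(Ω₁) = (-0.369133, 0.212189) ; Y_{4,1}(Ω₂) = (-0.147559, 0.026926) ; Δ = (0.048756, -0.041250)
  [+2]  conj(Y_{4,2})(Ω₁) = (0.192937, -0.331277) ; Y_{4,2}(Ω₂) = (-0.283324, 0.106963) ; Δ = (-0.019229, 0.114496)
  [+3]  conj(Y_{4,3})(Ω₁) = (-0.000923, 0.162717) ; Y_{4,3}(Ω₂) = (0.115221, -0.069298) ; Δ = (0.011170, 0.018812)
  [+4]  conj(Y_{4,4})(Ω₁) = (-0.018023, -0.031770) ; Y_{4,4}(Ω₂) = (0.324224, -0.285499) ; Δ = (-0.014914, -0.005155)
Total Σ_m = (0.033708, -0.000000). Multiply by 1.396263: (0.047066, -0.000000). P_4(cos γ) = 0.047066

0.047066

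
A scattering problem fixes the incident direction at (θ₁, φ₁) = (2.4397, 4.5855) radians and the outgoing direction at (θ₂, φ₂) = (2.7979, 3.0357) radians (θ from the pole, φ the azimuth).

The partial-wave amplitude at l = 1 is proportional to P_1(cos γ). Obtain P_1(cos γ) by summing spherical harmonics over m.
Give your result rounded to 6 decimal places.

Addition theorem: P_1(cos γ) = (4π/3) Σ_m Y*_{lm}(Ω₁) Y_{lm}(Ω₂), m = −1…1:
  m=-1: Y*=-0.028230-0.221280i  Y=-0.115768-0.012305i  product +0.000545+0.025964i
  m=+0: Y*=-0.373107-0.000000i  Y=-0.460027+0.000000i  product +0.171640+0.000000i
  m=+1: Y*=+0.028230-0.221280i  Y=+0.115768-0.012305i  product +0.000545-0.025964i
Σ over m = +0.172730+0.000000i; ×(4π/3) → +0.723530+0.000000i. Real part: 0.723530

0.723530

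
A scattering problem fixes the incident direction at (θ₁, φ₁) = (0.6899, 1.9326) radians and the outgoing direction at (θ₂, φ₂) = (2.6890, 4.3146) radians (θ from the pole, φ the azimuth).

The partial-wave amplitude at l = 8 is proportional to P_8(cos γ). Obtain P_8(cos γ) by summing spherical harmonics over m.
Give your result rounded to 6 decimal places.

Term-by-term m-sum for l=8 (normalisation 4π/17 = 0.739198):
  term(m=-8) = (0.000009, -0.000002)   from Y*(Ω₁)=(-0.013457, 0.003395), Y(Ω₂)=(-0.000689, -0.000028)
  term(m=-7) = (0.000217, -0.000314)   from Y*(Ω₁)=(0.038483, 0.055182), Y(Ω₂)=(-0.001982, -0.005312)
  term(m=-6) = (-0.000896, -0.005740)   from Y*(Ω₁)=(0.111948, -0.163625), Y(Ω₂)=(0.021342, -0.020077)
  term(m=-5) = (-0.032826, -0.025286)   from Y*(Ω₁)=(-0.377063, -0.091563), Y(Ω₂)=(0.097587, 0.043363)
  term(m=-4) = (-0.131148, 0.013586)   from Y*(Ω₁)=(0.058419, 0.470304), Y(Ω₂)=(-0.005664, 0.278154)
  term(m=-3) = (-0.074133, 0.086601)   from Y*(Ω₁)=(0.205148, -0.108210), Y(Ω₂)=(-0.456905, 0.181133)
  term(m=-2) = (-0.006064, -0.117399)   from Y*(Ω₁)=(0.183064, 0.161731), Y(Ω₂)=(-0.336812, -0.343740)
  term(m=-1) = (0.001086, 0.001031)   from Y*(Ω₁)=(0.129813, -0.342999), Y(Ω₂)=(-0.001582, 0.003765)
  term(m=+0) = (-0.064851, 0.000000)   from Y*(Ω₁)=(0.136100, -0.000000), Y(Ω₂)=(-0.476496, 0.000000)
  term(m=+1) = (0.001086, -0.001031)   from Y*(Ω₁)=(-0.129813, -0.342999), Y(Ω₂)=(0.001582, 0.003765)
  term(m=+2) = (-0.006064, 0.117399)   from Y*(Ω₁)=(0.183064, -0.161731), Y(Ω₂)=(-0.336812, 0.343740)
  term(m=+3) = (-0.074133, -0.086601)   from Y*(Ω₁)=(-0.205148, -0.108210), Y(Ω₂)=(0.456905, 0.181133)
  term(m=+4) = (-0.131148, -0.013586)   from Y*(Ω₁)=(0.058419, -0.470304), Y(Ω₂)=(-0.005664, -0.278154)
  term(m=+5) = (-0.032826, 0.025286)   from Y*(Ω₁)=(0.377063, -0.091563), Y(Ω₂)=(-0.097587, 0.043363)
  term(m=+6) = (-0.000896, 0.005740)   from Y*(Ω₁)=(0.111948, 0.163625), Y(Ω₂)=(0.021342, 0.020077)
  term(m=+7) = (0.000217, 0.000314)   from Y*(Ω₁)=(-0.038483, 0.055182), Y(Ω₂)=(0.001982, -0.005312)
  term(m=+8) = (0.000009, 0.000002)   from Y*(Ω₁)=(-0.013457, -0.003395), Y(Ω₂)=(-0.000689, 0.000028)
Σ over m = (-0.552360, 0.000000); ×(4π/17) → (-0.408303, 0.000000). Real part: -0.408303

-0.408303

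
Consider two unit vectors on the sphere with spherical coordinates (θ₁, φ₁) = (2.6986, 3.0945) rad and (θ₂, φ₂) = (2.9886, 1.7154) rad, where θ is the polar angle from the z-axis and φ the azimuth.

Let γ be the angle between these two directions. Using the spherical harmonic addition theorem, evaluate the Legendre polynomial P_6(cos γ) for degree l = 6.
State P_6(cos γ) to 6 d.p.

-0.209812

Expand P_6 via completeness: Σ_{m} conj(Y_{6,m}) at Ω₁ times Y_{6,m} at Ω₂ —
  m=-6: +0.002878-0.000835i × -0.000004+0.000005i = -0.000000+0.000000i  (running Σ = -0.000000+0.000000i)
  m=-5: +0.021275-0.005104i × +0.000090+0.000102i = +0.000002+0.000002i  (running Σ = +0.000002+0.000002i)
  m=-4: +0.094403-0.017996i × +0.001570-0.001025i = +0.000130-0.000125i  (running Σ = +0.000132-0.000123i)
  m=-3: +0.274361-0.039021i × -0.007417-0.016012i = -0.002660-0.004104i  (running Σ = -0.002528-0.004227i)
  m=-2: +0.494172-0.046682i × -0.108047+0.032149i = -0.051893+0.020931i  (running Σ = -0.054421+0.016704i)
  m=-1: +0.398347-0.018773i × +0.064215+0.440976i = +0.033858+0.174456i  (running Σ = -0.020563+0.191160i)
  m=0: -0.225012-0.000000i × +0.781853+0.000000i = -0.175927-0.000000i  (running Σ = -0.196489+0.191160i)
  m=1: -0.398347-0.018773i × -0.064215+0.440976i = +0.033858-0.174456i  (running Σ = -0.162631+0.016704i)
  m=2: +0.494172+0.046682i × -0.108047-0.032149i = -0.051893-0.020931i  (running Σ = -0.214524-0.004227i)
  m=3: -0.274361-0.039021i × +0.007417-0.016012i = -0.002660+0.004104i  (running Σ = -0.217184-0.000123i)
  m=4: +0.094403+0.017996i × +0.001570+0.001025i = +0.000130+0.000125i  (running Σ = -0.217054+0.000002i)
  m=5: -0.021275-0.005104i × -0.000090+0.000102i = +0.000002-0.000002i  (running Σ = -0.217052+0.000000i)
  m=6: +0.002878+0.000835i × -0.000004-0.000005i = -0.000000-0.000000i  (running Σ = -0.217052-0.000000i)
Accumulated sum -0.217052-0.000000i; after 4π/(2l+1) scaling, -0.209812-0.000000i ⇒ P_6 = -0.209812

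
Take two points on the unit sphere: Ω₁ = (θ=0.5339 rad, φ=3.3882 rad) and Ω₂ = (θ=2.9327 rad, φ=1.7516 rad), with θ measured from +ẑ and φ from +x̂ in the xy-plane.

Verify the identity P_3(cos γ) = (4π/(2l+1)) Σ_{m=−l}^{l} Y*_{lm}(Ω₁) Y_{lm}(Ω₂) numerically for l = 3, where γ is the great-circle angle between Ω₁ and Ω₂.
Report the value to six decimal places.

Term-by-term m-sum for l=3 (normalisation 4π/7 = 1.795196):
  [-3]  conj(Y_{3,-3})(Ω₁) = -0.040612-0.037069i ; Y_{3,-3}(Ω₂) = +0.001921+0.003187i ; Δ = +0.000040-0.000201i
  [-2]  conj(Y_{3,-2})(Ω₁) = +0.200679+0.107870i ; Y_{3,-2}(Ω₂) = +0.040215-0.015211i ; Δ = +0.009711+0.001285i
  [-1]  conj(Y_{3,-1})(Ω₁) = -0.431439-0.108607i ; Y_{3,-1}(Ω₂) = -0.045615-0.249534i ; Δ = -0.007421+0.112613i
  [+0]  conj(Y_{3,0})(Ω₁) = +0.226517-0.000000i ; Y_{3,0}(Ω₂) = -0.651630+0.000000i ; Δ = -0.147605+0.000000i
  [+1]  conj(Y_{3,1})(Ω₁) = +0.431439-0.108607i ; Y_{3,1}(Ω₂) = +0.045615-0.249534i ; Δ = -0.007421-0.112613i
  [+2]  conj(Y_{3,2})(Ω₁) = +0.200679-0.107870i ; Y_{3,2}(Ω₂) = +0.040215+0.015211i ; Δ = +0.009711-0.001285i
  [+3]  conj(Y_{3,3})(Ω₁) = +0.040612-0.037069i ; Y_{3,3}(Ω₂) = -0.001921+0.003187i ; Δ = +0.000040+0.000201i
Accumulated sum -0.142945-0.000000i; after 4π/(2l+1) scaling, -0.256615-0.000000i ⇒ P_3 = -0.256615

-0.256615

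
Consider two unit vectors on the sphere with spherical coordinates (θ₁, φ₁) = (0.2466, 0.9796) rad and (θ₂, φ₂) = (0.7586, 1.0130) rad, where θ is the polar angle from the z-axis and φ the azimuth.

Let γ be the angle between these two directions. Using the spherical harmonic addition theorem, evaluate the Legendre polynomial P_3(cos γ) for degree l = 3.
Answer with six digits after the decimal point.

Summing Y*_{l m}(θ₁,φ₁)·Y_{l m}(θ₂,φ₂) over m ∈ [−3, 3]; prefactor 4π/(2·3+1) = 1.795196:
  [-3]  conj(Y_{3,-3})(Ω₁) = -0.005945+0.001222i ; Y_{3,-3}(Ω₂) = -0.135104-0.013909i ; Δ = +0.000820-0.000082i
  [-2]  conj(Y_{3,-2})(Ω₁) = -0.022365+0.054658i ; Y_{3,-2}(Ω₂) = -0.154320-0.315267i ; Δ = +0.020683-0.001384i
  [-1]  conj(Y_{3,-1})(Ω₁) = +0.162780+0.242489i ; Y_{3,-1}(Ω₂) = +0.192275-0.308190i ; Δ = +0.106031-0.003543i
  [+0]  conj(Y_{3,0})(Ω₁) = +0.615952-0.000000i ; Y_{3,0}(Ω₂) = -0.099151+0.000000i ; Δ = -0.061073+0.000000i
  [+1]  conj(Y_{3,1})(Ω₁) = -0.162780+0.242489i ; Y_{3,1}(Ω₂) = -0.192275-0.308190i ; Δ = +0.106031+0.003543i
  [+2]  conj(Y_{3,2})(Ω₁) = -0.022365-0.054658i ; Y_{3,2}(Ω₂) = -0.154320+0.315267i ; Δ = +0.020683+0.001384i
  [+3]  conj(Y_{3,3})(Ω₁) = +0.005945+0.001222i ; Y_{3,3}(Ω₂) = +0.135104-0.013909i ; Δ = +0.000820+0.000082i
Total Σ_m = +0.193997+0.000000i. Multiply by 1.795196: +0.348262+0.000000i. P_3(cos γ) = 0.348262

0.348262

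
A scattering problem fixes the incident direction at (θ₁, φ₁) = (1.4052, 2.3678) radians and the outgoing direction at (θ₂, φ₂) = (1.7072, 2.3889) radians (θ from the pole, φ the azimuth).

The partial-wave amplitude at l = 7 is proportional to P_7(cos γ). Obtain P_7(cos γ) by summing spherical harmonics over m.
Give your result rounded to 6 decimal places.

Expand P_7 via completeness: Σ_{m} conj(Y_{7,m}) at Ω₁ times Y_{7,m} at Ω₂ —
  [-7]  conj(Y_{7,-7})(Ω₁) = -0.293967-0.346078i ; Y_{7,-7}(Ω₂) = -0.247411+0.397749i ; Δ = +0.210383-0.031301i
  [-6]  conj(Y_{7,-6})(Ω₁) = -0.019756+0.283261i ; Y_{7,-6}(Ω₂) = +0.046904+0.235947i ; Δ = -0.067761+0.008625i
  [-5]  conj(Y_{7,-5})(Ω₁) = -0.165459+0.147291i ; Y_{7,-5}(Ω₂) = -0.216218-0.154971i ; Δ = +0.058601-0.006205i
  [-4]  conj(Y_{7,-4})(Ω₁) = +0.302687+0.014061i ; Y_{7,-4}(Ω₂) = -0.263027+0.034607i ; Δ = -0.080102+0.006777i
  [-3]  conj(Y_{7,-3})(Ω₁) = +0.095009+0.101867i ; Y_{7,-3}(Ω₂) = +0.124799-0.152050i ; Δ = +0.027346-0.001733i
  [-2]  conj(Y_{7,-2})(Ω₁) = +0.007056-0.303924i ; Y_{7,-2}(Ω₂) = -0.017765-0.271197i ; Δ = -0.082548+0.003486i
  [-1]  conj(Y_{7,-1})(Ω₁) = +0.076091-0.074345i ; Y_{7,-1}(Ω₂) = +0.123328+0.115514i ; Δ = +0.017972-0.000379i
  [+0]  conj(Y_{7,0})(Ω₁) = -0.303279-0.000000i ; Y_{7,0}(Ω₂) = +0.273079+0.000000i ; Δ = -0.082819-0.000000i
  [+1]  conj(Y_{7,1})(Ω₁) = -0.076091-0.074345i ; Y_{7,1}(Ω₂) = -0.123328+0.115514i ; Δ = +0.017972+0.000379i
  [+2]  conj(Y_{7,2})(Ω₁) = +0.007056+0.303924i ; Y_{7,2}(Ω₂) = -0.017765+0.271197i ; Δ = -0.082548-0.003486i
  [+3]  conj(Y_{7,3})(Ω₁) = -0.095009+0.101867i ; Y_{7,3}(Ω₂) = -0.124799-0.152050i ; Δ = +0.027346+0.001733i
  [+4]  conj(Y_{7,4})(Ω₁) = +0.302687-0.014061i ; Y_{7,4}(Ω₂) = -0.263027-0.034607i ; Δ = -0.080102-0.006777i
  [+5]  conj(Y_{7,5})(Ω₁) = +0.165459+0.147291i ; Y_{7,5}(Ω₂) = +0.216218-0.154971i ; Δ = +0.058601+0.006205i
  [+6]  conj(Y_{7,6})(Ω₁) = -0.019756-0.283261i ; Y_{7,6}(Ω₂) = +0.046904-0.235947i ; Δ = -0.067761-0.008625i
  [+7]  conj(Y_{7,7})(Ω₁) = +0.293967-0.346078i ; Y_{7,7}(Ω₂) = +0.247411+0.397749i ; Δ = +0.210383+0.031301i
Total Σ_m = +0.084962+0.000000i. Multiply by 0.837758: +0.071178+0.000000i. P_7(cos γ) = 0.071178

0.071178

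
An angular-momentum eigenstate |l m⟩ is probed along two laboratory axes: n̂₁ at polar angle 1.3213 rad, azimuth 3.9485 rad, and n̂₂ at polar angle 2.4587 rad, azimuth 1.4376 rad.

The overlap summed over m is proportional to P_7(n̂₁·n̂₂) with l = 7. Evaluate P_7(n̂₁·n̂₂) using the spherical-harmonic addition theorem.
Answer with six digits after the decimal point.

-0.193534

Summing Y*_{l m}(θ₁,φ₁)·Y_{l m}(θ₂,φ₂) over m ∈ [−7, 7]; prefactor 4π/(2·7+1) = 0.837758:
  m=-7: -0.32305 + 0.23794j × -0.01600 + 0.01187j = 0.00234 - 0.00764j  (running Σ = 0.00234 - 0.00764j)
  m=-6: 0.04923 - 0.37934j × 0.06391 + 0.06569j = 0.02807 - 0.02101j  (running Σ = 0.03041 - 0.02865j)
  m=-5: -0.04078 - 0.05066j × 0.15478 - 0.19699j = -0.01629 + 0.00019j  (running Σ = 0.01412 - 0.02846j)
  m=-4: 0.35140 + 0.03031j × -0.37506 - 0.22116j = -0.12509 - 0.08908j  (running Σ = -0.11097 - 0.11754j)
  m=-3: -0.03723 + 0.03271j × -0.16298 + 0.38594j = -0.00656 - 0.01970j  (running Σ = -0.11753 - 0.13724j)
  m=-2: -0.01377 + 0.31985j × 0.02754 + 0.00752j = -0.00278 + 0.00871j  (running Σ = -0.12031 - 0.12854j)
  m=-1: -0.06371 - 0.06651j × -0.05100 + 0.38062j = 0.02856 - 0.02086j  (running Σ = -0.09175 - 0.14939j)
  m=0: -0.30811 + 0.00000j × 0.15420 + 0.00000j = -0.04751 + 0.00000j  (running Σ = -0.13926 - 0.14939j)
  m=1: 0.06371 - 0.06651j × 0.05100 + 0.38062j = 0.02856 + 0.02086j  (running Σ = -0.11070 - 0.12854j)
  m=2: -0.01377 - 0.31985j × 0.02754 - 0.00752j = -0.00278 - 0.00871j  (running Σ = -0.11348 - 0.13724j)
  m=3: 0.03723 + 0.03271j × 0.16298 + 0.38594j = -0.00656 + 0.01970j  (running Σ = -0.12004 - 0.11754j)
  m=4: 0.35140 - 0.03031j × -0.37506 + 0.22116j = -0.12509 + 0.08908j  (running Σ = -0.24513 - 0.02846j)
  m=5: 0.04078 - 0.05066j × -0.15478 - 0.19699j = -0.01629 - 0.00019j  (running Σ = -0.26142 - 0.02865j)
  m=6: 0.04923 + 0.37934j × 0.06391 - 0.06569j = 0.02807 + 0.02101j  (running Σ = -0.23336 - 0.00764j)
  m=7: 0.32305 + 0.23794j × 0.01600 + 0.01187j = 0.00234 + 0.00764j  (running Σ = -0.23101 + 0.00000j)
Σ over m = -0.23101 + 0.00000j; ×(4π/15) → -0.19353 + 0.00000j. Real part: -0.193534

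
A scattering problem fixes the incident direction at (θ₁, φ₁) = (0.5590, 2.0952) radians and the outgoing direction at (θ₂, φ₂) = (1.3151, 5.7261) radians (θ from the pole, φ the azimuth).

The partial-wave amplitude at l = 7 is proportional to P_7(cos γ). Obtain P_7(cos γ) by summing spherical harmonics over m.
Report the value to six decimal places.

Addition theorem: P_7(cos γ) = (4π/15) Σ_m Y*_{lm}(Ω₁) Y_{lm}(Ω₂), m = −7…7:
  m=-7: -0.00298 + 0.00509j × -0.28813 - 0.27276j = 0.00225 - 0.00065j  (running Σ = 0.00225 - 0.00065j)
  m=-6: 0.03529 + 0.00017j × -0.38027 - 0.07745j = -0.01341 - 0.00280j  (running Σ = -0.01116 - 0.00345j)
  m=-5: -0.06377 - 0.11149j × 0.04910 - 0.01827j = -0.00517 - 0.00431j  (running Σ = -0.01633 - 0.00776j)
  m=-4: -0.15698 + 0.26988j × 0.21552 - 0.27910j = 0.04149 + 0.10198j  (running Σ = 0.02517 + 0.09421j)
  m=-3: 0.48575 + 0.00117j × 0.00640 - 0.06347j = 0.00318 - 0.03082j  (running Σ = 0.02835 + 0.06339j)
  m=-2: -0.18249 - 0.31727j × 0.13962 + 0.28420j = 0.06469 - 0.09616j  (running Σ = 0.09304 - 0.03277j)
  m=-1: 0.07457 - 0.12892j × 0.09035 + 0.05628j = 0.01399 - 0.00745j  (running Σ = 0.10703 - 0.04022j)
  m=0: -0.42304 + 0.00000j × -0.30350 + 0.00000j = 0.12839 + 0.00000j  (running Σ = 0.23542 - 0.04022j)
  m=1: -0.07457 - 0.12892j × -0.09035 + 0.05628j = 0.01399 + 0.00745j  (running Σ = 0.24942 - 0.03277j)
  m=2: -0.18249 + 0.31727j × 0.13962 - 0.28420j = 0.06469 + 0.09616j  (running Σ = 0.31411 + 0.06339j)
  m=3: -0.48575 + 0.00117j × -0.00640 - 0.06347j = 0.00318 + 0.03082j  (running Σ = 0.31729 + 0.09421j)
  m=4: -0.15698 - 0.26988j × 0.21552 + 0.27910j = 0.04149 - 0.10198j  (running Σ = 0.35878 - 0.00776j)
  m=5: 0.06377 - 0.11149j × -0.04910 - 0.01827j = -0.00517 + 0.00431j  (running Σ = 0.35361 - 0.00345j)
  m=6: 0.03529 - 0.00017j × -0.38027 + 0.07745j = -0.01341 + 0.00280j  (running Σ = 0.34021 - 0.00065j)
  m=7: 0.00298 + 0.00509j × 0.28813 - 0.27276j = 0.00225 + 0.00065j  (running Σ = 0.34245 - 0.00000j)
Total Σ_m = 0.34245 - 0.00000j. Multiply by 0.837758: 0.28689 - 0.00000j. P_7(cos γ) = 0.286893

0.286893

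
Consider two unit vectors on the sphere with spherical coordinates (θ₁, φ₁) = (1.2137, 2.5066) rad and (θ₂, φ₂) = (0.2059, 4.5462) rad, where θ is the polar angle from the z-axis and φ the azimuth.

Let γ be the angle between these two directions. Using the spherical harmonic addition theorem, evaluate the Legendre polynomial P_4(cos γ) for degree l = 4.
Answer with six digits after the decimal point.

0.148640

Summing Y*_{l m}(θ₁,φ₁)·Y_{l m}(θ₂,φ₂) over m ∈ [−4, 4]; prefactor 4π/(2·4+1) = 1.396263:
  [-4]  conj(Y_{4,-4})(Ω₁) = -0.281122-0.192996i ; Y_{4,-4}(Ω₂) = +0.000609+0.000477i ; Δ = -0.000079-0.000252i
  [-3]  conj(Y_{4,-3})(Ω₁) = +0.118026+0.339932i ; Y_{4,-3}(Ω₂) = +0.005007-0.009196i ; Δ = +0.003717+0.000617i
  [-2]  conj(Y_{4,-2})(Ω₁) = -0.012588+0.040577i ; Y_{4,-2}(Ω₂) = -0.075438-0.026040i ; Δ = +0.002006-0.002733i
  [-1]  conj(Y_{4,-1})(Ω₁) = +0.267520-0.197106i ; Y_{4,-1}(Ω₂) = -0.058066+0.346177i ; Δ = +0.052700+0.104055i
  [+0]  conj(Y_{4,0})(Ω₁) = -0.015139-0.000000i ; Y_{4,0}(Ω₂) = +0.675884+0.000000i ; Δ = -0.010232-0.000000i
  [+1]  conj(Y_{4,1})(Ω₁) = -0.267520-0.197106i ; Y_{4,1}(Ω₂) = +0.058066+0.346177i ; Δ = +0.052700-0.104055i
  [+2]  conj(Y_{4,2})(Ω₁) = -0.012588-0.040577i ; Y_{4,2}(Ω₂) = -0.075438+0.026040i ; Δ = +0.002006+0.002733i
  [+3]  conj(Y_{4,3})(Ω₁) = -0.118026+0.339932i ; Y_{4,3}(Ω₂) = -0.005007-0.009196i ; Δ = +0.003717-0.000617i
  [+4]  conj(Y_{4,4})(Ω₁) = -0.281122+0.192996i ; Y_{4,4}(Ω₂) = +0.000609-0.000477i ; Δ = -0.000079+0.000252i
Σ over m = +0.106455+0.000000i; ×(4π/9) → +0.148640+0.000000i. Real part: 0.148640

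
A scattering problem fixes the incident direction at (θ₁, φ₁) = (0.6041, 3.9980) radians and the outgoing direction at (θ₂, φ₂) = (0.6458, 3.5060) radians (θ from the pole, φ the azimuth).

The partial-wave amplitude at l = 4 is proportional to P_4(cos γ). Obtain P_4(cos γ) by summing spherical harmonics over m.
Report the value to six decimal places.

Expand P_4 via completeness: Σ_{m} conj(Y_{4,m}) at Ω₁ times Y_{4,m} at Ω₂ —
  [-4]  conj(Y_{4,-4})(Ω₁) = (-0.044223, -0.012910) ; Y_{4,-4}(Ω₂) = (0.006556, -0.057687) ; Δ = (-0.001035, 0.002466)
  [-3]  conj(Y_{4,-3})(Ω₁) = (0.158705, -0.102257) ; Y_{4,-3}(Ω₂) = (-0.100155, 0.193524) ; Δ = (0.003894, 0.040955)
  [-2]  conj(Y_{4,-2})(Ω₁) = (-0.057158, 0.399763) ; Y_{4,-2}(Ω₂) = (0.313147, -0.279573) ; Δ = (0.093864, 0.141165)
  [-1]  conj(Y_{4,-1})(Ω₁) = (-0.252331, -0.290976) ; Y_{4,-1}(Ω₂) = (-0.311146, 0.118684) ; Δ = (0.113046, 0.060588)
  [+0]  conj(Y_{4,0})(Ω₁) = (-0.133540, -0.000000) ; Y_{4,0}(Ω₂) = (-0.200624, 0.000000) ; Δ = (0.026791, 0.000000)
  [+1]  conj(Y_{4,1})(Ω₁) = (0.252331, -0.290976) ; Y_{4,1}(Ω₂) = (0.311146, 0.118684) ; Δ = (0.113046, -0.060588)
  [+2]  conj(Y_{4,2})(Ω₁) = (-0.057158, -0.399763) ; Y_{4,2}(Ω₂) = (0.313147, 0.279573) ; Δ = (0.093864, -0.141165)
  [+3]  conj(Y_{4,3})(Ω₁) = (-0.158705, -0.102257) ; Y_{4,3}(Ω₂) = (0.100155, 0.193524) ; Δ = (0.003894, -0.040955)
  [+4]  conj(Y_{4,4})(Ω₁) = (-0.044223, 0.012910) ; Y_{4,4}(Ω₂) = (0.006556, 0.057687) ; Δ = (-0.001035, -0.002466)
Σ over m = (0.446331, 0.000000); ×(4π/9) → (0.623195, 0.000000). Real part: 0.623195

0.623195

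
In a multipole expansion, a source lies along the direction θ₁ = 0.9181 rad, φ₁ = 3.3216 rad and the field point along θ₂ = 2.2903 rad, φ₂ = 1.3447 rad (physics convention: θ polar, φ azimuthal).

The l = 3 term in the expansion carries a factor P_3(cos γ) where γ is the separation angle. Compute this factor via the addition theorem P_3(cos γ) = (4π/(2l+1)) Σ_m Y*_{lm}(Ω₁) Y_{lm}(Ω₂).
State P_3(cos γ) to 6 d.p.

0.310418

Summing Y*_{l m}(θ₁,φ₁)·Y_{l m}(θ₂,φ₂) over m ∈ [−3, 3]; prefactor 4π/(2·3+1) = 1.795196:
  [-3]  conj(Y_{3,-3})(Ω₁) = -0.17943 - 0.10756j ; Y_{3,-3}(Ω₂) = -0.11139 + 0.13823j ; Δ = 0.03485 - 0.01282j
  [-2]  conj(Y_{3,-2})(Ω₁) = 0.36663 + 0.13801j ; Y_{3,-2}(Ω₂) = 0.34271 + 0.16647j ; Δ = 0.10267 + 0.10833j
  [-1]  conj(Y_{3,-1})(Ω₁) = -0.21326 - 0.03881j ; Y_{3,-1}(Ω₂) = 0.06384 - 0.27751j ; Δ = -0.02438 + 0.05670j
  [+0]  conj(Y_{3,0})(Ω₁) = -0.26194 + 0.00000j ; Y_{3,0}(Ω₂) = 0.20376 + 0.00000j ; Δ = -0.05337 + 0.00000j
  [+1]  conj(Y_{3,1})(Ω₁) = 0.21326 - 0.03881j ; Y_{3,1}(Ω₂) = -0.06384 - 0.27751j ; Δ = -0.02438 - 0.05670j
  [+2]  conj(Y_{3,2})(Ω₁) = 0.36663 - 0.13801j ; Y_{3,2}(Ω₂) = 0.34271 - 0.16647j ; Δ = 0.10267 - 0.10833j
  [+3]  conj(Y_{3,3})(Ω₁) = 0.17943 - 0.10756j ; Y_{3,3}(Ω₂) = 0.11139 + 0.13823j ; Δ = 0.03485 + 0.01282j
Σ over m = 0.17292 + 0.00000j; ×(4π/7) → 0.31042 + 0.00000j. Real part: 0.310418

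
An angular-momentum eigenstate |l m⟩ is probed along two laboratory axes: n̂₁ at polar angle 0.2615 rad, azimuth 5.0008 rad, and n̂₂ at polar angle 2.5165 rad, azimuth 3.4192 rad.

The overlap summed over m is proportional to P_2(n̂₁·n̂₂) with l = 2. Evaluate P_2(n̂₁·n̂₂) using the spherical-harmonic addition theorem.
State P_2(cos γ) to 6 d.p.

0.424279

Term-by-term m-sum for l=2 (normalisation 4π/5 = 2.513274):
  m=-2: Y*=(-0.021640, -0.014080)  Y=(0.112402, -0.069723)  product (-0.003414, -0.000074)
  m=-1: Y*=(0.054877, -0.184968)  Y=(0.352556, -0.100466)  product (0.000764, -0.070725)
  m=+0: Y*=(0.567543, -0.000000)  Y=(0.306788, 0.000000)  product (0.174115, 0.000000)
  m=+1: Y*=(-0.054877, -0.184968)  Y=(-0.352556, -0.100466)  product (0.000764, 0.070725)
  m=+2: Y*=(-0.021640, 0.014080)  Y=(0.112402, 0.069723)  product (-0.003414, 0.000074)
Σ over m = (0.168815, -0.000000); ×(4π/5) → (0.424279, -0.000000). Real part: 0.424279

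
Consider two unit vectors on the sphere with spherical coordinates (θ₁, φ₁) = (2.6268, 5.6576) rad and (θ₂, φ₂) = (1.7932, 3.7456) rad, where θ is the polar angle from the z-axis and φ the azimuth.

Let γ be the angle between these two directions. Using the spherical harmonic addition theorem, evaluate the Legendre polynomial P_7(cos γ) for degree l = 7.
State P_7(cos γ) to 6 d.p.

-0.067850

Addition theorem: P_7(cos γ) = (4π/15) Σ_m Y*_{lm}(Ω₁) Y_{lm}(Ω₂), m = −7…7:
  m=-7: Y*=(-0.001147, 0.003314)  Y=(0.195535, -0.371643)  product (0.001007, 0.001074)
  m=-6: Y*=(0.018989, -0.013326)  Y=(0.314779, -0.164859)  product (0.003780, -0.007325)
  m=-5: Y*=(-0.093930, -0.001284)  Y=(-0.118162, -0.014435)  product (0.011081, 0.001508)
  m=-4: Y*=(0.206306, 0.153364)  Y=(-0.259484, -0.230152)  product (-0.018236, -0.087277)
  m=-3: Y*=(-0.139493, -0.441603)  Y=(0.003124, 0.012699)  product (0.005172, -0.003151)
  m=-2: Y*=(-0.142507, 0.430568)  Y=(-0.116357, 0.306539)  product (-0.115404, -0.093784)
  m=-1: Y*=(-0.007455, 0.005385)  Y=(-0.022863, 0.015776)  product (0.000085, -0.000241)
  m=+0: Y*=(0.449711, -0.000000)  Y=(0.320293, 0.000000)  product (0.144039, 0.000000)
  m=+1: Y*=(0.007455, 0.005385)  Y=(0.022863, 0.015776)  product (0.000085, 0.000241)
  m=+2: Y*=(-0.142507, -0.430568)  Y=(-0.116357, -0.306539)  product (-0.115404, 0.093784)
  m=+3: Y*=(0.139493, -0.441603)  Y=(-0.003124, 0.012699)  product (0.005172, 0.003151)
  m=+4: Y*=(0.206306, -0.153364)  Y=(-0.259484, 0.230152)  product (-0.018236, 0.087277)
  m=+5: Y*=(0.093930, -0.001284)  Y=(0.118162, -0.014435)  product (0.011081, -0.001508)
  m=+6: Y*=(0.018989, 0.013326)  Y=(0.314779, 0.164859)  product (0.003780, 0.007325)
  m=+7: Y*=(0.001147, 0.003314)  Y=(-0.195535, -0.371643)  product (0.001007, -0.001074)
Total Σ_m = (-0.080990, -0.000000). Multiply by 0.837758: (-0.067850, -0.000000). P_7(cos γ) = -0.067850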